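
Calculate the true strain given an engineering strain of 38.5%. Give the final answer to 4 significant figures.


epsilon_true = ln(1 + epsilon_eng)
epsilon_true = ln(1 + 0.385)
epsilon_true = 0.3257


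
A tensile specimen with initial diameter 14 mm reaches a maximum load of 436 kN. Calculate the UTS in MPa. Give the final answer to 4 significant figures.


A0 = pi*(d/2)^2 = pi*(14/2)^2 = 153.938 mm^2
UTS = F_max / A0 = 436*1000 / 153.938
UTS = 2832 MPa


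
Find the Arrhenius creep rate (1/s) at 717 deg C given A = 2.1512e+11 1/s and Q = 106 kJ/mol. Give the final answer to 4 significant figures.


rate = A * exp(-Q / (R*T))
T = 717 + 273.15 = 990.15 K
rate = 2.1512e+11 * exp(-106e3 / (8.314 * 990.15))
rate = 550200 1/s


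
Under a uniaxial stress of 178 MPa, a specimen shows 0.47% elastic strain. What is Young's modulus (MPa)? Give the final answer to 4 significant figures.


E = sigma / epsilon
epsilon = 0.47% = 4.7e-03
E = 178 / 4.7e-03
E = 37870 MPa


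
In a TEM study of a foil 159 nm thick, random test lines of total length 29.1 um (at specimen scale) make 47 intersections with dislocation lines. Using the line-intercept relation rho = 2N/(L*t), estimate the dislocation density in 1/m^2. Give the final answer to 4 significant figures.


rho = 2N / (L * t)
L = 29.1 um = 2.91e-05 m, t = 159 nm = 1.59e-07 m
rho = 2 * 47 / (2.91e-05 * 1.59e-07)
rho = 2.032e+13 1/m^2


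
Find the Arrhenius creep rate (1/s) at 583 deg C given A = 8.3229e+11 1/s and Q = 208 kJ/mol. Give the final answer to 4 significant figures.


rate = A * exp(-Q / (R*T))
T = 583 + 273.15 = 856.15 K
rate = 8.3229e+11 * exp(-208e3 / (8.314 * 856.15))
rate = 0.1696 1/s


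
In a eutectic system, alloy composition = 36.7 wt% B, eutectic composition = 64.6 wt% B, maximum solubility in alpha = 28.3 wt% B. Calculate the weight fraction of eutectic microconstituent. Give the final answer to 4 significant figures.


f_primary = (C_e - C0) / (C_e - C_alpha_max)
f_primary = (64.6 - 36.7) / (64.6 - 28.3)
f_primary = 0.768595
f_eutectic = 1 - 0.768595 = 0.2314


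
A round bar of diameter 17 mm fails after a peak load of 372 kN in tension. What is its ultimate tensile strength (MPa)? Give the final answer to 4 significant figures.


A0 = pi*(d/2)^2 = pi*(17/2)^2 = 226.98 mm^2
UTS = F_max / A0 = 372*1000 / 226.98
UTS = 1639 MPa


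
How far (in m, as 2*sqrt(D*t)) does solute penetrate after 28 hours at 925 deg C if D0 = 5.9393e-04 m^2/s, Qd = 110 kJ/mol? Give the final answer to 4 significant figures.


Step 1: D = D0 * exp(-Qd/(R*T))
T = 1198.15 K
D = 5.9393e-04 * exp(-110e3 / (8.314 * 1198.15)) = 9.50591e-09 m^2/s
Step 2: L = 2*sqrt(D*t)
t = 28 h = 100800 s
L = 2*sqrt(9.50591e-09 * 100800) = 0.06191 m


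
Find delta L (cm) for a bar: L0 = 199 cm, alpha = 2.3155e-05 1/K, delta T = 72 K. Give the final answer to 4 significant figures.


dL = L0 * alpha * dT
dL = 199 * 2.3155e-05 * 72
dL = 0.3318 cm


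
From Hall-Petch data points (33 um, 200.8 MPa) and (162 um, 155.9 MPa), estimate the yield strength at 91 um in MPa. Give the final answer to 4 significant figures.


sigma_y = sigma0 + k / sqrt(d)
1/sqrt(d1) = 1/sqrt(3.3e-05) = 174.078;  1/sqrt(d2) = 78.5674
k = (sigma1 - sigma2) / (1/sqrt(d1) - 1/sqrt(d2)) = (200.8 - 155.9) / (174.078 - 78.5674) = 0.470107 MPa*m^0.5
sigma0 = sigma1 - k/sqrt(d1) = 200.8 - 0.470107*174.078 = 118.965 MPa
sigma_y(d3) = 118.965 + 0.470107 / sqrt(9.1e-05) = 168.2 MPa


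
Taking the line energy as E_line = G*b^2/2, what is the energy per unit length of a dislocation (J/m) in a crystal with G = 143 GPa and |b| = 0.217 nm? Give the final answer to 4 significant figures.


E = G*b^2/2
b = 0.217 nm = 2.17e-10 m
G = 143 GPa = 1.43e+11 Pa
E = 0.5 * 1.43e+11 * (2.17e-10)^2
E = 3.367e-09 J/m


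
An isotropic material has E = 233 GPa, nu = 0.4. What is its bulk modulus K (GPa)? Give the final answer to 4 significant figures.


K = E / (3*(1-2*nu))
K = 233 / (3*(1-2*0.4))
K = 388.3 GPa


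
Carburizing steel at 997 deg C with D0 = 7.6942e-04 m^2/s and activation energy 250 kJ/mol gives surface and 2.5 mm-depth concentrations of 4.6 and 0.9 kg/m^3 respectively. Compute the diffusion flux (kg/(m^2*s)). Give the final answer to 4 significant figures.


Step 1: D = D0 * exp(-Qd/(R*T))
T = 997 + 273.15 = 1270.15 K
D = 7.6942e-04 * exp(-250e3 / (8.314 * 1270.15)) = 4.02344e-14 m^2/s
Step 2: J = D * (C1 - C2) / dx
J = 4.02344e-14 * (4.6 - 0.9) / 2.5e-03
J = 5.955e-11 kg/(m^2*s)


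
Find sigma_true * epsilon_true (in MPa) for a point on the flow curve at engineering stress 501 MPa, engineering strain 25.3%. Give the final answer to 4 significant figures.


sigma_true = sigma_eng * (1 + epsilon_eng)
sigma_true = 501 * (1 + 0.253) = 627.753 MPa
epsilon_true = ln(1 + epsilon_eng)
epsilon_true = ln(1 + 0.253) = 0.225541
sigma_true * epsilon_true = 627.753 * 0.225541 = 141.6 MPa


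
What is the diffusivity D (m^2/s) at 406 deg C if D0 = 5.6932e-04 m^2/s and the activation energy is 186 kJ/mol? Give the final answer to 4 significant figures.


D = D0 * exp(-Qd / (R*T))
T = 679.15 K
D = 5.6932e-04 * exp(-186e3 / (8.314 * 679.15))
D = 2.814e-18 m^2/s


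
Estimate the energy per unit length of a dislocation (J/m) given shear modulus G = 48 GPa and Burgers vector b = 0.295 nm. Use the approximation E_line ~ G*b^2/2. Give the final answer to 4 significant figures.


E = G*b^2/2
b = 0.295 nm = 2.95e-10 m
G = 48 GPa = 4.8e+10 Pa
E = 0.5 * 4.8e+10 * (2.95e-10)^2
E = 2.089e-09 J/m


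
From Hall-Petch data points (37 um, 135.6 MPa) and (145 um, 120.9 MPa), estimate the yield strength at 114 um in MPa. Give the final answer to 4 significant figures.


sigma_y = sigma0 + k / sqrt(d)
1/sqrt(d1) = 1/sqrt(3.7e-05) = 164.399;  1/sqrt(d2) = 83.0455
k = (sigma1 - sigma2) / (1/sqrt(d1) - 1/sqrt(d2)) = (135.6 - 120.9) / (164.399 - 83.0455) = 0.180693 MPa*m^0.5
sigma0 = sigma1 - k/sqrt(d1) = 135.6 - 0.180693*164.399 = 105.894 MPa
sigma_y(d3) = 105.894 + 0.180693 / sqrt(1.14e-04) = 122.8 MPa


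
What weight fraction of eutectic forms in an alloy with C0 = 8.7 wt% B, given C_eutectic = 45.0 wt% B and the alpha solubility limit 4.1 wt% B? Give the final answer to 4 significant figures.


f_primary = (C_e - C0) / (C_e - C_alpha_max)
f_primary = (45.0 - 8.7) / (45.0 - 4.1)
f_primary = 0.887531
f_eutectic = 1 - 0.887531 = 0.1125


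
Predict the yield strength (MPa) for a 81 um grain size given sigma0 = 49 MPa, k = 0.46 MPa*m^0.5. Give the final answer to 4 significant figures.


sigma_y = sigma0 + k / sqrt(d)
d = 81 um = 8.1e-05 m
sigma_y = 49 + 0.46 / sqrt(8.1e-05)
sigma_y = 100.1 MPa


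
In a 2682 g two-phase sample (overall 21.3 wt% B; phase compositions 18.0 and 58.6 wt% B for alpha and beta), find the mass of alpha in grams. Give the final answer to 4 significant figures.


f_alpha = (C_beta - C0) / (C_beta - C_alpha)
f_alpha = (58.6 - 21.3) / (58.6 - 18.0) = 0.918719
m_alpha = f_alpha * m_total = 0.918719 * 2682 = 2464 g


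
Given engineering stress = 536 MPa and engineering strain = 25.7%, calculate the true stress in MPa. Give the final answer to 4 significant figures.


sigma_true = sigma_eng * (1 + epsilon_eng)
sigma_true = 536 * (1 + 0.257)
sigma_true = 673.8 MPa


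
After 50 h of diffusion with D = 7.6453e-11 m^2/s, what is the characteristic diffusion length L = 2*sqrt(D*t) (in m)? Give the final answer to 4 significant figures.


t = 50 hr = 180000 s
Diffusion length = 2*sqrt(D*t)
= 2*sqrt(7.6453e-11 * 180000)
= 7.419e-03 m


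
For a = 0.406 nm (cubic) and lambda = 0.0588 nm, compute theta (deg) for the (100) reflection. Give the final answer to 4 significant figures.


d = a / sqrt(h^2+k^2+l^2)
d = 0.406 / sqrt(1) = 0.406 nm
lambda = 2*d*sin(theta)  =>  sin(theta) = lambda / (2*d)
sin(theta) = 0.0588 / (2 * 0.406) = 0.0724138
theta = 4.153 deg


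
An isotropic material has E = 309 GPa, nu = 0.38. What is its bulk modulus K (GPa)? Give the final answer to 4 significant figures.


K = E / (3*(1-2*nu))
K = 309 / (3*(1-2*0.38))
K = 429.2 GPa


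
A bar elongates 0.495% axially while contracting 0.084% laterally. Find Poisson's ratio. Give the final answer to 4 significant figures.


nu = -epsilon_lat / epsilon_axial
Lateral strain is contraction (negative), so using magnitudes:
nu = 0.084 / 0.495
nu = 0.1697


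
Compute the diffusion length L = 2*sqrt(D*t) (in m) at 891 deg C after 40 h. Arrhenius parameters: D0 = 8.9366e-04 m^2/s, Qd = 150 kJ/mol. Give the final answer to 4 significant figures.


Step 1: D = D0 * exp(-Qd/(R*T))
T = 1164.15 K
D = 8.9366e-04 * exp(-150e3 / (8.314 * 1164.15)) = 1.66161e-10 m^2/s
Step 2: L = 2*sqrt(D*t)
t = 40 h = 144000 s
L = 2*sqrt(1.66161e-10 * 144000) = 9.783e-03 m


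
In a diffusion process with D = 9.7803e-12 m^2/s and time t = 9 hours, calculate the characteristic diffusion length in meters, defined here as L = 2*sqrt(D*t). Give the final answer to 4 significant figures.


t = 9 hr = 32400 s
Diffusion length = 2*sqrt(D*t)
= 2*sqrt(9.7803e-12 * 32400)
= 1.126e-03 m


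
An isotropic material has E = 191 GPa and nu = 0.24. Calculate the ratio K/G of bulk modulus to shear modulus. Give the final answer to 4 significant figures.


G = E / (2*(1+nu))
G = 191 / (2*(1+0.24)) = 77.0161 GPa
K = E / (3*(1-2*nu))
K = 191 / (3*(1-2*0.24)) = 122.436 GPa
K/G = 122.436 / 77.0161 = 1.59


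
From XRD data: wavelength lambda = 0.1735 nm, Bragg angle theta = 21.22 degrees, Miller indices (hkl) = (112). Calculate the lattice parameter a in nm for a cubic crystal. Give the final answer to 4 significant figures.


d = lambda / (2*sin(theta))
d = 0.1735 / (2*sin(21.22 deg))
d = 0.239674 nm
a = d * sqrt(h^2+k^2+l^2) = 0.239674 * sqrt(6)
a = 0.5871 nm


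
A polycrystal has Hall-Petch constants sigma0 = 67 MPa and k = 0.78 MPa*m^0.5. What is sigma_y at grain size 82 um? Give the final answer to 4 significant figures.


sigma_y = sigma0 + k / sqrt(d)
d = 82 um = 8.2e-05 m
sigma_y = 67 + 0.78 / sqrt(8.2e-05)
sigma_y = 153.1 MPa


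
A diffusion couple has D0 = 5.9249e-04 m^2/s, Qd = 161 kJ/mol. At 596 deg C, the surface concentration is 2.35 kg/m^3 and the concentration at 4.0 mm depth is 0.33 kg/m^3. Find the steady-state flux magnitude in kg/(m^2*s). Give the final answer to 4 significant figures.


Step 1: D = D0 * exp(-Qd/(R*T))
T = 596 + 273.15 = 869.15 K
D = 5.9249e-04 * exp(-161e3 / (8.314 * 869.15)) = 1.24873e-13 m^2/s
Step 2: J = D * (C1 - C2) / dx
J = 1.24873e-13 * (2.35 - 0.33) / 4e-03
J = 6.306e-11 kg/(m^2*s)


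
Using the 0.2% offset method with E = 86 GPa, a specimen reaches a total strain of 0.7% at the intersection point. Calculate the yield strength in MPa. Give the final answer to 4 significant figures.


Offset strain = 0.002
Elastic strain at yield = total_strain - offset = 7e-03 - 0.002 = 5e-03
sigma_y = E * elastic_strain = 86000 * 5e-03
sigma_y = 430 MPa


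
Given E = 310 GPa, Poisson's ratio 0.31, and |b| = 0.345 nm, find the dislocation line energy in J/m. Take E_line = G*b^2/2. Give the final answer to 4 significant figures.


Step 1: G = E / (2*(1+nu))
G = 310 / (2*(1+0.31)) = 118.321 GPa = 1.18321e+11 Pa
Step 2: E_line = G*b^2/2
b = 0.345 nm = 3.45e-10 m
E_line = 0.5 * 1.18321e+11 * (3.45e-10)^2 = 7.042e-09 J/m


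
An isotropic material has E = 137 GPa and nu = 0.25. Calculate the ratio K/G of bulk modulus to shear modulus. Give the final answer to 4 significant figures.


G = E / (2*(1+nu))
G = 137 / (2*(1+0.25)) = 54.8 GPa
K = E / (3*(1-2*nu))
K = 137 / (3*(1-2*0.25)) = 91.3333 GPa
K/G = 91.3333 / 54.8 = 1.667


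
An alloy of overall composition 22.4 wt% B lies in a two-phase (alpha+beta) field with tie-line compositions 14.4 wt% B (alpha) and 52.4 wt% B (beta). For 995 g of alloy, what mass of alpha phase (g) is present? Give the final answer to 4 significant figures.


f_alpha = (C_beta - C0) / (C_beta - C_alpha)
f_alpha = (52.4 - 22.4) / (52.4 - 14.4) = 0.789474
m_alpha = f_alpha * m_total = 0.789474 * 995 = 785.5 g


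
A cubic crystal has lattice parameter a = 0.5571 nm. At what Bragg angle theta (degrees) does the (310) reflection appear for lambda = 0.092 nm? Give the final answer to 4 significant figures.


d = a / sqrt(h^2+k^2+l^2)
d = 0.5571 / sqrt(10) = 0.17617 nm
lambda = 2*d*sin(theta)  =>  sin(theta) = lambda / (2*d)
sin(theta) = 0.092 / (2 * 0.17617) = 0.261111
theta = 15.14 deg


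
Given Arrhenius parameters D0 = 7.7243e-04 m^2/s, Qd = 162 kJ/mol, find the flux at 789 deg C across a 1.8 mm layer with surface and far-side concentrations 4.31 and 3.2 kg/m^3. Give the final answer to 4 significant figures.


Step 1: D = D0 * exp(-Qd/(R*T))
T = 789 + 273.15 = 1062.15 K
D = 7.7243e-04 * exp(-162e3 / (8.314 * 1062.15)) = 8.33107e-12 m^2/s
Step 2: J = D * (C1 - C2) / dx
J = 8.33107e-12 * (4.31 - 3.2) / 1.8e-03
J = 5.137e-09 kg/(m^2*s)


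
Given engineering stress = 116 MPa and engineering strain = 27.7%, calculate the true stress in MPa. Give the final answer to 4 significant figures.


sigma_true = sigma_eng * (1 + epsilon_eng)
sigma_true = 116 * (1 + 0.277)
sigma_true = 148.1 MPa


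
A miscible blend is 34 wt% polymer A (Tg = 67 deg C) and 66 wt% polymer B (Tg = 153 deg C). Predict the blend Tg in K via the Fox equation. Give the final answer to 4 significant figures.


1/Tg = w1/Tg1 + w2/Tg2 (in Kelvin)
Tg1 = 340.15 K, Tg2 = 426.15 K
1/Tg = 0.34/340.15 + 0.66/426.15
Tg = 392.4 K


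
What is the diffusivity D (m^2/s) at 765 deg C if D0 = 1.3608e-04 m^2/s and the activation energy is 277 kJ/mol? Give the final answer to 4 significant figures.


D = D0 * exp(-Qd / (R*T))
T = 1038.15 K
D = 1.3608e-04 * exp(-277e3 / (8.314 * 1038.15))
D = 1.57e-18 m^2/s


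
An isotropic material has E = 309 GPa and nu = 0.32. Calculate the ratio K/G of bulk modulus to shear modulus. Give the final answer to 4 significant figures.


G = E / (2*(1+nu))
G = 309 / (2*(1+0.32)) = 117.045 GPa
K = E / (3*(1-2*nu))
K = 309 / (3*(1-2*0.32)) = 286.111 GPa
K/G = 286.111 / 117.045 = 2.444


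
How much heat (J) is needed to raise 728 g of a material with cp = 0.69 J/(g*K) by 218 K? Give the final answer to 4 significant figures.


Q = m * cp * dT
Q = 728 * 0.69 * 218
Q = 109500 J


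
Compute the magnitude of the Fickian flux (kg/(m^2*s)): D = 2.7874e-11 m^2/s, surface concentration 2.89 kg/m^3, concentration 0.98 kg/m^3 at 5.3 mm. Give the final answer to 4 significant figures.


J = -D * (dC/dx) = D * (C1 - C2) / dx
J = 2.7874e-11 * (2.89 - 0.98) / 5.3e-03
J = 1.005e-08 kg/(m^2*s)


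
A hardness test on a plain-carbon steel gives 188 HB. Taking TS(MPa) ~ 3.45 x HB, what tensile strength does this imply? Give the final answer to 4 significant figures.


TS (MPa) = 3.45 * HB
TS = 3.45 * 188
TS = 648.6 MPa


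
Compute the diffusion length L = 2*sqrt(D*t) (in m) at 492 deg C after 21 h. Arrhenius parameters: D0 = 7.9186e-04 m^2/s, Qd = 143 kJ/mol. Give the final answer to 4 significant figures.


Step 1: D = D0 * exp(-Qd/(R*T))
T = 765.15 K
D = 7.9186e-04 * exp(-143e3 / (8.314 * 765.15)) = 1.36801e-13 m^2/s
Step 2: L = 2*sqrt(D*t)
t = 21 h = 75600 s
L = 2*sqrt(1.36801e-13 * 75600) = 2.034e-04 m


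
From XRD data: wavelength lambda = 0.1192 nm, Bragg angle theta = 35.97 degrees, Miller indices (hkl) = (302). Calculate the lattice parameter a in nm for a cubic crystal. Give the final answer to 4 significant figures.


d = lambda / (2*sin(theta))
d = 0.1192 / (2*sin(35.97 deg))
d = 0.101471 nm
a = d * sqrt(h^2+k^2+l^2) = 0.101471 * sqrt(13)
a = 0.3659 nm


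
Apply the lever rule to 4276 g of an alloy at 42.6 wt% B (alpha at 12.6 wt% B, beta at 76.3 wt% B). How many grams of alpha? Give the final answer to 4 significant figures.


f_alpha = (C_beta - C0) / (C_beta - C_alpha)
f_alpha = (76.3 - 42.6) / (76.3 - 12.6) = 0.529042
m_alpha = f_alpha * m_total = 0.529042 * 4276 = 2262 g


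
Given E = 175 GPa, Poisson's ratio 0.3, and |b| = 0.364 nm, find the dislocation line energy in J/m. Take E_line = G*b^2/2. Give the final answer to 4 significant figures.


Step 1: G = E / (2*(1+nu))
G = 175 / (2*(1+0.3)) = 67.3077 GPa = 6.73077e+10 Pa
Step 2: E_line = G*b^2/2
b = 0.364 nm = 3.64e-10 m
E_line = 0.5 * 6.73077e+10 * (3.64e-10)^2 = 4.459e-09 J/m


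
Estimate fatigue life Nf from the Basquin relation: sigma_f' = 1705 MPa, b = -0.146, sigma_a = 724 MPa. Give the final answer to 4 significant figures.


sigma_a = sigma_f' * (2*Nf)^b
2*Nf = (sigma_a / sigma_f')^(1/b)
2*Nf = (724 / 1705)^(1/-0.146)
2*Nf = 353.06
Nf = 176.5 cycles


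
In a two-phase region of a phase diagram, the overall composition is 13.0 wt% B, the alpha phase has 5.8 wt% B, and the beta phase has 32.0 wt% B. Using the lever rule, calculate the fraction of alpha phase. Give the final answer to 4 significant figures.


f_alpha = (C_beta - C0) / (C_beta - C_alpha)
f_alpha = (32.0 - 13.0) / (32.0 - 5.8)
f_alpha = 0.7252


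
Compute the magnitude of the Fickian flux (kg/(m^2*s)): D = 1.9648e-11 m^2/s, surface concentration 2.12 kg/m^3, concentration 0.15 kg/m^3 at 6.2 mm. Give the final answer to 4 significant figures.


J = -D * (dC/dx) = D * (C1 - C2) / dx
J = 1.9648e-11 * (2.12 - 0.15) / 6.2e-03
J = 6.243e-09 kg/(m^2*s)


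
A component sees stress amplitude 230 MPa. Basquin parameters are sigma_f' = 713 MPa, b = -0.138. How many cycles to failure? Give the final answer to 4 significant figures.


sigma_a = sigma_f' * (2*Nf)^b
2*Nf = (sigma_a / sigma_f')^(1/b)
2*Nf = (230 / 713)^(1/-0.138)
2*Nf = 3635.73
Nf = 1818 cycles


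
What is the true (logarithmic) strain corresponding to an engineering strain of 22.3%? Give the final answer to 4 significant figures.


epsilon_true = ln(1 + epsilon_eng)
epsilon_true = ln(1 + 0.223)
epsilon_true = 0.2013


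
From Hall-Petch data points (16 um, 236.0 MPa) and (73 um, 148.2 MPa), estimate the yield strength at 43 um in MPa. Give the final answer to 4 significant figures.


sigma_y = sigma0 + k / sqrt(d)
1/sqrt(d1) = 1/sqrt(1.6e-05) = 250;  1/sqrt(d2) = 117.041
k = (sigma1 - sigma2) / (1/sqrt(d1) - 1/sqrt(d2)) = (236.0 - 148.2) / (250 - 117.041) = 0.660355 MPa*m^0.5
sigma0 = sigma1 - k/sqrt(d1) = 236.0 - 0.660355*250 = 70.9113 MPa
sigma_y(d3) = 70.9113 + 0.660355 / sqrt(4.3e-05) = 171.6 MPa


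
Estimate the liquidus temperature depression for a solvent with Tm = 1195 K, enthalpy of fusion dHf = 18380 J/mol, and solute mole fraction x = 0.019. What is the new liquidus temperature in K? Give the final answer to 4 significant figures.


dT = R*Tm^2*x / dHf
dT = 8.314 * 1195^2 * 0.019 / 18380
dT = 12.2731 K
T_new = 1195 - 12.2731 = 1183 K


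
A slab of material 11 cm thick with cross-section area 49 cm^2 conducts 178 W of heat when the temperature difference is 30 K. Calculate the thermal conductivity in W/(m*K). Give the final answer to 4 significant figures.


k = Q*L / (A*dT)
L = 0.11 m, A = 4.9e-03 m^2
k = 178 * 0.11 / (4.9e-03 * 30)
k = 133.2 W/(m*K)


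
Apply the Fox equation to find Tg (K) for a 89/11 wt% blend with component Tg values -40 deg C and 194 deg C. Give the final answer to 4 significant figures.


1/Tg = w1/Tg1 + w2/Tg2 (in Kelvin)
Tg1 = 233.15 K, Tg2 = 467.15 K
1/Tg = 0.89/233.15 + 0.11/467.15
Tg = 246.7 K


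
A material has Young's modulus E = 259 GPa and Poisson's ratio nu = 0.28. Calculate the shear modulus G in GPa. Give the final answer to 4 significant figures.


G = E / (2*(1+nu))
G = 259 / (2*(1+0.28))
G = 101.2 GPa


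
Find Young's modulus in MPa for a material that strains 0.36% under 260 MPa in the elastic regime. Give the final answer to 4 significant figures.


E = sigma / epsilon
epsilon = 0.36% = 3.6e-03
E = 260 / 3.6e-03
E = 72220 MPa


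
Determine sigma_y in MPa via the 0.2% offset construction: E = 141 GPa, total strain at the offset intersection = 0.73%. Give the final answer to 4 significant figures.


Offset strain = 0.002
Elastic strain at yield = total_strain - offset = 7.3e-03 - 0.002 = 5.3e-03
sigma_y = E * elastic_strain = 141000 * 5.3e-03
sigma_y = 747.3 MPa


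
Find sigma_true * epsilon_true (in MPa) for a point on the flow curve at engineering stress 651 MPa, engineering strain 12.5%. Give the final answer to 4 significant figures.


sigma_true = sigma_eng * (1 + epsilon_eng)
sigma_true = 651 * (1 + 0.125) = 732.375 MPa
epsilon_true = ln(1 + epsilon_eng)
epsilon_true = ln(1 + 0.125) = 0.117783
sigma_true * epsilon_true = 732.375 * 0.117783 = 86.26 MPa


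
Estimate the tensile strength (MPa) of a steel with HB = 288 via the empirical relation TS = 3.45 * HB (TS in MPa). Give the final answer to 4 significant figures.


TS (MPa) = 3.45 * HB
TS = 3.45 * 288
TS = 993.6 MPa


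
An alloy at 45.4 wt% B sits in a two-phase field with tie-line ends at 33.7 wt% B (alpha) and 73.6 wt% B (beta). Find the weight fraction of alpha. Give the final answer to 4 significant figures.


f_alpha = (C_beta - C0) / (C_beta - C_alpha)
f_alpha = (73.6 - 45.4) / (73.6 - 33.7)
f_alpha = 0.7068


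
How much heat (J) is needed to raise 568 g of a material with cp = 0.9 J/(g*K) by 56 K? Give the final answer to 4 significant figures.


Q = m * cp * dT
Q = 568 * 0.9 * 56
Q = 28630 J


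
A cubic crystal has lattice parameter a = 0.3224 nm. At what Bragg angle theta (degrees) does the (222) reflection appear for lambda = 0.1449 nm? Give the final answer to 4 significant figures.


d = a / sqrt(h^2+k^2+l^2)
d = 0.3224 / sqrt(12) = 0.0930689 nm
lambda = 2*d*sin(theta)  =>  sin(theta) = lambda / (2*d)
sin(theta) = 0.1449 / (2 * 0.0930689) = 0.778456
theta = 51.12 deg


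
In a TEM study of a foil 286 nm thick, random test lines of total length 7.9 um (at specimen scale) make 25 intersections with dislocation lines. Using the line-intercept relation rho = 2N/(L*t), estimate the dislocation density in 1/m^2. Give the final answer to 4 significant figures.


rho = 2N / (L * t)
L = 7.9 um = 7.9e-06 m, t = 286 nm = 2.86e-07 m
rho = 2 * 25 / (7.9e-06 * 2.86e-07)
rho = 2.213e+13 1/m^2


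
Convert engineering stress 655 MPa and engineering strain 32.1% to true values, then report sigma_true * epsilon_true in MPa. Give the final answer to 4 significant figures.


sigma_true = sigma_eng * (1 + epsilon_eng)
sigma_true = 655 * (1 + 0.321) = 865.255 MPa
epsilon_true = ln(1 + epsilon_eng)
epsilon_true = ln(1 + 0.321) = 0.278389
sigma_true * epsilon_true = 865.255 * 0.278389 = 240.9 MPa


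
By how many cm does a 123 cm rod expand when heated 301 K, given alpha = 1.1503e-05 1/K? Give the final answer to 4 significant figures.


dL = L0 * alpha * dT
dL = 123 * 1.1503e-05 * 301
dL = 0.4259 cm


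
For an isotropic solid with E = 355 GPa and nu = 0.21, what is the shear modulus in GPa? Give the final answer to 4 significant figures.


G = E / (2*(1+nu))
G = 355 / (2*(1+0.21))
G = 146.7 GPa


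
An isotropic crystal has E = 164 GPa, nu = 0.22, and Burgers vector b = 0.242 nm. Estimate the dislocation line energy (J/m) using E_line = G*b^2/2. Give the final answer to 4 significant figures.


Step 1: G = E / (2*(1+nu))
G = 164 / (2*(1+0.22)) = 67.2131 GPa = 6.72131e+10 Pa
Step 2: E_line = G*b^2/2
b = 0.242 nm = 2.42e-10 m
E_line = 0.5 * 6.72131e+10 * (2.42e-10)^2 = 1.968e-09 J/m


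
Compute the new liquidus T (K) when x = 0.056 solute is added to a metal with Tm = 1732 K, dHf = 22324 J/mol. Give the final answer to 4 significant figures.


dT = R*Tm^2*x / dHf
dT = 8.314 * 1732^2 * 0.056 / 22324
dT = 62.5636 K
T_new = 1732 - 62.5636 = 1669 K


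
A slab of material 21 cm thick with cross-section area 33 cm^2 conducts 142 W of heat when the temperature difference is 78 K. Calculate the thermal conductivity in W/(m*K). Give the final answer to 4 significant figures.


k = Q*L / (A*dT)
L = 0.21 m, A = 3.3e-03 m^2
k = 142 * 0.21 / (3.3e-03 * 78)
k = 115.9 W/(m*K)


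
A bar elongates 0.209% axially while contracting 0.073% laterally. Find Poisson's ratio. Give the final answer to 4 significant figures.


nu = -epsilon_lat / epsilon_axial
Lateral strain is contraction (negative), so using magnitudes:
nu = 0.073 / 0.209
nu = 0.3493


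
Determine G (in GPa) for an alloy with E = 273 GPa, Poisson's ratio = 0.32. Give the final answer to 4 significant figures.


G = E / (2*(1+nu))
G = 273 / (2*(1+0.32))
G = 103.4 GPa


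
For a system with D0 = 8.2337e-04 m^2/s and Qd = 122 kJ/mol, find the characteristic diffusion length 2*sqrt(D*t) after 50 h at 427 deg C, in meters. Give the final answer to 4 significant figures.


Step 1: D = D0 * exp(-Qd/(R*T))
T = 700.15 K
D = 8.2337e-04 * exp(-122e3 / (8.314 * 700.15)) = 6.50826e-13 m^2/s
Step 2: L = 2*sqrt(D*t)
t = 50 h = 180000 s
L = 2*sqrt(6.50826e-13 * 180000) = 6.845e-04 m


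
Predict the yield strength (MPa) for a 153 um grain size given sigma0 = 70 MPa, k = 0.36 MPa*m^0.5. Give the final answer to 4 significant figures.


sigma_y = sigma0 + k / sqrt(d)
d = 153 um = 1.53e-04 m
sigma_y = 70 + 0.36 / sqrt(1.53e-04)
sigma_y = 99.1 MPa


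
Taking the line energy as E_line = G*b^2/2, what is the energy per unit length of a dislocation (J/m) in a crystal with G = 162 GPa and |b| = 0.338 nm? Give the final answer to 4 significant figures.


E = G*b^2/2
b = 0.338 nm = 3.38e-10 m
G = 162 GPa = 1.62e+11 Pa
E = 0.5 * 1.62e+11 * (3.38e-10)^2
E = 9.254e-09 J/m


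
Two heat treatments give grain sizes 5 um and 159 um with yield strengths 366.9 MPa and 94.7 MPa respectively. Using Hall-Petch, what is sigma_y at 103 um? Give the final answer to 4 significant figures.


sigma_y = sigma0 + k / sqrt(d)
1/sqrt(d1) = 1/sqrt(5e-06) = 447.214;  1/sqrt(d2) = 79.3052
k = (sigma1 - sigma2) / (1/sqrt(d1) - 1/sqrt(d2)) = (366.9 - 94.7) / (447.214 - 79.3052) = 0.739858 MPa*m^0.5
sigma0 = sigma1 - k/sqrt(d1) = 366.9 - 0.739858*447.214 = 36.0254 MPa
sigma_y(d3) = 36.0254 + 0.739858 / sqrt(1.03e-04) = 108.9 MPa


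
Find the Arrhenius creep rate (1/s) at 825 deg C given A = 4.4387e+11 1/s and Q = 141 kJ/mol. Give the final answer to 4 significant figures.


rate = A * exp(-Q / (R*T))
T = 825 + 273.15 = 1098.15 K
rate = 4.4387e+11 * exp(-141e3 / (8.314 * 1098.15))
rate = 87140 1/s


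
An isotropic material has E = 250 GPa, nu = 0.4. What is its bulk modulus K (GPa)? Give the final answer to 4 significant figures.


K = E / (3*(1-2*nu))
K = 250 / (3*(1-2*0.4))
K = 416.7 GPa


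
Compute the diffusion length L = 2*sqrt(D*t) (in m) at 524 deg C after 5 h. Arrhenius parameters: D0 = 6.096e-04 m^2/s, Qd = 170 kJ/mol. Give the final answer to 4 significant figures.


Step 1: D = D0 * exp(-Qd/(R*T))
T = 797.15 K
D = 6.096e-04 * exp(-170e3 / (8.314 * 797.15)) = 4.41669e-15 m^2/s
Step 2: L = 2*sqrt(D*t)
t = 5 h = 18000 s
L = 2*sqrt(4.41669e-15 * 18000) = 1.783e-05 m


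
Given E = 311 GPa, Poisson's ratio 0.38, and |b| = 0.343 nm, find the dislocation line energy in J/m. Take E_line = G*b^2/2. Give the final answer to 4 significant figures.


Step 1: G = E / (2*(1+nu))
G = 311 / (2*(1+0.38)) = 112.681 GPa = 1.12681e+11 Pa
Step 2: E_line = G*b^2/2
b = 0.343 nm = 3.43e-10 m
E_line = 0.5 * 1.12681e+11 * (3.43e-10)^2 = 6.628e-09 J/m


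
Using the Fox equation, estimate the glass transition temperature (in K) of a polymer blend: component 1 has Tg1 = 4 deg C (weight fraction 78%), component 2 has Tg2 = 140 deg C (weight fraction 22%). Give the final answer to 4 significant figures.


1/Tg = w1/Tg1 + w2/Tg2 (in Kelvin)
Tg1 = 277.15 K, Tg2 = 413.15 K
1/Tg = 0.78/277.15 + 0.22/413.15
Tg = 298.8 K


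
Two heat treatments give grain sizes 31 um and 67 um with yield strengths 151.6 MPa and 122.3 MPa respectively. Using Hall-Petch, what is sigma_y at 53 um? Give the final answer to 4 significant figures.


sigma_y = sigma0 + k / sqrt(d)
1/sqrt(d1) = 1/sqrt(3.1e-05) = 179.605;  1/sqrt(d2) = 122.169
k = (sigma1 - sigma2) / (1/sqrt(d1) - 1/sqrt(d2)) = (151.6 - 122.3) / (179.605 - 122.169) = 0.510134 MPa*m^0.5
sigma0 = sigma1 - k/sqrt(d1) = 151.6 - 0.510134*179.605 = 59.9772 MPa
sigma_y(d3) = 59.9772 + 0.510134 / sqrt(5.3e-05) = 130 MPa


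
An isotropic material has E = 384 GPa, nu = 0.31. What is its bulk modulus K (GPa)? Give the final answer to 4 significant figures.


K = E / (3*(1-2*nu))
K = 384 / (3*(1-2*0.31))
K = 336.8 GPa


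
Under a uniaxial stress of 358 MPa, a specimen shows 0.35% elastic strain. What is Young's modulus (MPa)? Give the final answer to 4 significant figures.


E = sigma / epsilon
epsilon = 0.35% = 3.5e-03
E = 358 / 3.5e-03
E = 102300 MPa


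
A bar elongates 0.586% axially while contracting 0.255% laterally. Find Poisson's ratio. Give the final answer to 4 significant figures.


nu = -epsilon_lat / epsilon_axial
Lateral strain is contraction (negative), so using magnitudes:
nu = 0.255 / 0.586
nu = 0.4352


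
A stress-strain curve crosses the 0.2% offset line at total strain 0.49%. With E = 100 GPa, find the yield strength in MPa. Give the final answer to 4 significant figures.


Offset strain = 0.002
Elastic strain at yield = total_strain - offset = 4.9e-03 - 0.002 = 2.9e-03
sigma_y = E * elastic_strain = 100000 * 2.9e-03
sigma_y = 290 MPa


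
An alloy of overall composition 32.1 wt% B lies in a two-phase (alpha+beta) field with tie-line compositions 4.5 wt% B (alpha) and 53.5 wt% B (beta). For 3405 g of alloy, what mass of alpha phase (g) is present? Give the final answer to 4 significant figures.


f_alpha = (C_beta - C0) / (C_beta - C_alpha)
f_alpha = (53.5 - 32.1) / (53.5 - 4.5) = 0.436735
m_alpha = f_alpha * m_total = 0.436735 * 3405 = 1487 g


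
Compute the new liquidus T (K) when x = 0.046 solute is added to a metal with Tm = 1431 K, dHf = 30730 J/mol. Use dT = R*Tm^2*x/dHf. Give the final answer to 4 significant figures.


dT = R*Tm^2*x / dHf
dT = 8.314 * 1431^2 * 0.046 / 30730
dT = 25.485 K
T_new = 1431 - 25.485 = 1406 K


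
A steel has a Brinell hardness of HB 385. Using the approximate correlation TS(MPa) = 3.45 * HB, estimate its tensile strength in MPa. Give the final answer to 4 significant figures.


TS (MPa) = 3.45 * HB
TS = 3.45 * 385
TS = 1328 MPa


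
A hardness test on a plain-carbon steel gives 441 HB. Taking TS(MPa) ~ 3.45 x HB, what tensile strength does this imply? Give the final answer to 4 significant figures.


TS (MPa) = 3.45 * HB
TS = 3.45 * 441
TS = 1521 MPa


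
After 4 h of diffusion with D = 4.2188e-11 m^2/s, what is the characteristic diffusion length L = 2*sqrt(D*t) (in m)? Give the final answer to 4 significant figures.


t = 4 hr = 14400 s
Diffusion length = 2*sqrt(D*t)
= 2*sqrt(4.2188e-11 * 14400)
= 1.559e-03 m


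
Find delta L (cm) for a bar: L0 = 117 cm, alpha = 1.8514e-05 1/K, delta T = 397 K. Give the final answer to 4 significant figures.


dL = L0 * alpha * dT
dL = 117 * 1.8514e-05 * 397
dL = 0.86 cm


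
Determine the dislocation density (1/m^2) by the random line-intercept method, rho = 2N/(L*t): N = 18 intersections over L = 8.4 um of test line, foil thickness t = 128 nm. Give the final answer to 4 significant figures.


rho = 2N / (L * t)
L = 8.4 um = 8.4e-06 m, t = 128 nm = 1.28e-07 m
rho = 2 * 18 / (8.4e-06 * 1.28e-07)
rho = 3.348e+13 1/m^2


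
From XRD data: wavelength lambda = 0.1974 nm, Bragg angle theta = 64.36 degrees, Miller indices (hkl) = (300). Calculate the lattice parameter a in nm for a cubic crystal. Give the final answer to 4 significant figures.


d = lambda / (2*sin(theta))
d = 0.1974 / (2*sin(64.36 deg))
d = 0.10948 nm
a = d * sqrt(h^2+k^2+l^2) = 0.10948 * sqrt(9)
a = 0.3284 nm


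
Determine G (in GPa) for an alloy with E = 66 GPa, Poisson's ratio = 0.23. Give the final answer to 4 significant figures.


G = E / (2*(1+nu))
G = 66 / (2*(1+0.23))
G = 26.83 GPa


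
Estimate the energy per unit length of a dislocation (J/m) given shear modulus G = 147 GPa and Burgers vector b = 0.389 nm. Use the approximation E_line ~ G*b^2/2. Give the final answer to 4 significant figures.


E = G*b^2/2
b = 0.389 nm = 3.89e-10 m
G = 147 GPa = 1.47e+11 Pa
E = 0.5 * 1.47e+11 * (3.89e-10)^2
E = 1.112e-08 J/m


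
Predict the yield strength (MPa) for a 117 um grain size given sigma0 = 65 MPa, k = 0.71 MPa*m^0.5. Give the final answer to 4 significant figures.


sigma_y = sigma0 + k / sqrt(d)
d = 117 um = 1.17e-04 m
sigma_y = 65 + 0.71 / sqrt(1.17e-04)
sigma_y = 130.6 MPa


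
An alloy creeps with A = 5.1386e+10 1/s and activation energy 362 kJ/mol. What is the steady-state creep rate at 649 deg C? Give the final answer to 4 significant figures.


rate = A * exp(-Q / (R*T))
T = 649 + 273.15 = 922.15 K
rate = 5.1386e+10 * exp(-362e3 / (8.314 * 922.15))
rate = 1.603e-10 1/s


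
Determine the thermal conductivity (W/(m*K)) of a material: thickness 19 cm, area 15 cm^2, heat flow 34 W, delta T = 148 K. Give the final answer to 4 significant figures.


k = Q*L / (A*dT)
L = 0.19 m, A = 1.5e-03 m^2
k = 34 * 0.19 / (1.5e-03 * 148)
k = 29.1 W/(m*K)


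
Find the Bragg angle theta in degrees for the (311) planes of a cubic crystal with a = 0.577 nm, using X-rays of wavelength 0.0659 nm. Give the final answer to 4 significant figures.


d = a / sqrt(h^2+k^2+l^2)
d = 0.577 / sqrt(11) = 0.173972 nm
lambda = 2*d*sin(theta)  =>  sin(theta) = lambda / (2*d)
sin(theta) = 0.0659 / (2 * 0.173972) = 0.189398
theta = 10.92 deg


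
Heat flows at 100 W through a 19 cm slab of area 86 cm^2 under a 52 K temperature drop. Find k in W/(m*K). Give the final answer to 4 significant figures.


k = Q*L / (A*dT)
L = 0.19 m, A = 8.6e-03 m^2
k = 100 * 0.19 / (8.6e-03 * 52)
k = 42.49 W/(m*K)


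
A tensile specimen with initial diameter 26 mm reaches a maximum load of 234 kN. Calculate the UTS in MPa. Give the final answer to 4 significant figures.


A0 = pi*(d/2)^2 = pi*(26/2)^2 = 530.929 mm^2
UTS = F_max / A0 = 234*1000 / 530.929
UTS = 440.7 MPa


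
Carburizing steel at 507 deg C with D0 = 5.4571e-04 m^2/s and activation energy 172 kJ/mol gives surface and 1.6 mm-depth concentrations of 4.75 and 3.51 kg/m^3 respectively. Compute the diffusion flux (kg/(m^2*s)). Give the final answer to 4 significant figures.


Step 1: D = D0 * exp(-Qd/(R*T))
T = 507 + 273.15 = 780.15 K
D = 5.4571e-04 * exp(-172e3 / (8.314 * 780.15)) = 1.66094e-15 m^2/s
Step 2: J = D * (C1 - C2) / dx
J = 1.66094e-15 * (4.75 - 3.51) / 1.6e-03
J = 1.287e-12 kg/(m^2*s)


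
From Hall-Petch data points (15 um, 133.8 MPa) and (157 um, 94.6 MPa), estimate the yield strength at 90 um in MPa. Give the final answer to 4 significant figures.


sigma_y = sigma0 + k / sqrt(d)
1/sqrt(d1) = 1/sqrt(1.5e-05) = 258.199;  1/sqrt(d2) = 79.8087
k = (sigma1 - sigma2) / (1/sqrt(d1) - 1/sqrt(d2)) = (133.8 - 94.6) / (258.199 - 79.8087) = 0.219743 MPa*m^0.5
sigma0 = sigma1 - k/sqrt(d1) = 133.8 - 0.219743*258.199 = 77.0626 MPa
sigma_y(d3) = 77.0626 + 0.219743 / sqrt(9e-05) = 100.2 MPa


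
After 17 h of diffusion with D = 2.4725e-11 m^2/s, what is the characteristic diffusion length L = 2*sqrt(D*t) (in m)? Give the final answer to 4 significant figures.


t = 17 hr = 61200 s
Diffusion length = 2*sqrt(D*t)
= 2*sqrt(2.4725e-11 * 61200)
= 2.46e-03 m


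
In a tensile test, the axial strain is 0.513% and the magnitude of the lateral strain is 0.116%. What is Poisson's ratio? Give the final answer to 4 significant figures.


nu = -epsilon_lat / epsilon_axial
Lateral strain is contraction (negative), so using magnitudes:
nu = 0.116 / 0.513
nu = 0.2261


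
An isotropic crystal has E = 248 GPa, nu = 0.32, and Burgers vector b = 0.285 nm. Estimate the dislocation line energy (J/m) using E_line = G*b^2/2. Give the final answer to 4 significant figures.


Step 1: G = E / (2*(1+nu))
G = 248 / (2*(1+0.32)) = 93.9394 GPa = 9.39394e+10 Pa
Step 2: E_line = G*b^2/2
b = 0.285 nm = 2.85e-10 m
E_line = 0.5 * 9.39394e+10 * (2.85e-10)^2 = 3.815e-09 J/m


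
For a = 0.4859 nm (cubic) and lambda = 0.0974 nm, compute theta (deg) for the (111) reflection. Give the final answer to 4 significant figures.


d = a / sqrt(h^2+k^2+l^2)
d = 0.4859 / sqrt(3) = 0.280534 nm
lambda = 2*d*sin(theta)  =>  sin(theta) = lambda / (2*d)
sin(theta) = 0.0974 / (2 * 0.280534) = 0.173597
theta = 9.997 deg


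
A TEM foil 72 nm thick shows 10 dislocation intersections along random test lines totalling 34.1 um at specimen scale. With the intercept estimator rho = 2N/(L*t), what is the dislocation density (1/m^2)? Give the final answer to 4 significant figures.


rho = 2N / (L * t)
L = 34.1 um = 3.41e-05 m, t = 72 nm = 7.2e-08 m
rho = 2 * 10 / (3.41e-05 * 7.2e-08)
rho = 8.146e+12 1/m^2


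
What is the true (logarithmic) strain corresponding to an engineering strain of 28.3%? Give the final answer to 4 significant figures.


epsilon_true = ln(1 + epsilon_eng)
epsilon_true = ln(1 + 0.283)
epsilon_true = 0.2492


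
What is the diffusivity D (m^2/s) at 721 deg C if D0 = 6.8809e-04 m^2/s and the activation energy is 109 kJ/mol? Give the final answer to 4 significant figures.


D = D0 * exp(-Qd / (R*T))
T = 994.15 K
D = 6.8809e-04 * exp(-109e3 / (8.314 * 994.15))
D = 1.289e-09 m^2/s


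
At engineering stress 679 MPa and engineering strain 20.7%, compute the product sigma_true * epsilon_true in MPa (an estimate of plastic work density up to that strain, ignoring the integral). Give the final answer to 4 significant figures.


sigma_true = sigma_eng * (1 + epsilon_eng)
sigma_true = 679 * (1 + 0.207) = 819.553 MPa
epsilon_true = ln(1 + epsilon_eng)
epsilon_true = ln(1 + 0.207) = 0.188138
sigma_true * epsilon_true = 819.553 * 0.188138 = 154.2 MPa


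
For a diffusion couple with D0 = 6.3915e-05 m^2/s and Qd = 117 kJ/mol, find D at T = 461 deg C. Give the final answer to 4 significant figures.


D = D0 * exp(-Qd / (R*T))
T = 734.15 K
D = 6.3915e-05 * exp(-117e3 / (8.314 * 734.15))
D = 3.025e-13 m^2/s


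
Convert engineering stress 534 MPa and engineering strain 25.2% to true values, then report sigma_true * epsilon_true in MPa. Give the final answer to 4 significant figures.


sigma_true = sigma_eng * (1 + epsilon_eng)
sigma_true = 534 * (1 + 0.252) = 668.568 MPa
epsilon_true = ln(1 + epsilon_eng)
epsilon_true = ln(1 + 0.252) = 0.224742
sigma_true * epsilon_true = 668.568 * 0.224742 = 150.3 MPa


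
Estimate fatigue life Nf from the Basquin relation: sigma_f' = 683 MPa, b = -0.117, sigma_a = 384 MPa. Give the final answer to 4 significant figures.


sigma_a = sigma_f' * (2*Nf)^b
2*Nf = (sigma_a / sigma_f')^(1/b)
2*Nf = (384 / 683)^(1/-0.117)
2*Nf = 137.251
Nf = 68.63 cycles


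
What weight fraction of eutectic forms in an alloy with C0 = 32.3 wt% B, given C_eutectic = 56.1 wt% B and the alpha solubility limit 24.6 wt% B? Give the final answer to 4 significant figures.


f_primary = (C_e - C0) / (C_e - C_alpha_max)
f_primary = (56.1 - 32.3) / (56.1 - 24.6)
f_primary = 0.755556
f_eutectic = 1 - 0.755556 = 0.2444


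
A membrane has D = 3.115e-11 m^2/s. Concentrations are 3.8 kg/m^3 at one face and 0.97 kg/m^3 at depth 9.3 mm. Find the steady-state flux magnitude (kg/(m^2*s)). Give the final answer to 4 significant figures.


J = -D * (dC/dx) = D * (C1 - C2) / dx
J = 3.115e-11 * (3.8 - 0.97) / 9.3e-03
J = 9.479e-09 kg/(m^2*s)


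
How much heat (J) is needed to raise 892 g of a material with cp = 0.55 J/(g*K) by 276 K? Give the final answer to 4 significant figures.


Q = m * cp * dT
Q = 892 * 0.55 * 276
Q = 135400 J


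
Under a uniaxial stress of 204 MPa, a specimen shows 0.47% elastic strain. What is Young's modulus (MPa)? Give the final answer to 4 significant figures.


E = sigma / epsilon
epsilon = 0.47% = 4.7e-03
E = 204 / 4.7e-03
E = 43400 MPa


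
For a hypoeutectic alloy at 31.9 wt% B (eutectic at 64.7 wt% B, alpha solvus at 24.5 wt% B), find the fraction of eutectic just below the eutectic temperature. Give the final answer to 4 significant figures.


f_primary = (C_e - C0) / (C_e - C_alpha_max)
f_primary = (64.7 - 31.9) / (64.7 - 24.5)
f_primary = 0.81592
f_eutectic = 1 - 0.81592 = 0.1841
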